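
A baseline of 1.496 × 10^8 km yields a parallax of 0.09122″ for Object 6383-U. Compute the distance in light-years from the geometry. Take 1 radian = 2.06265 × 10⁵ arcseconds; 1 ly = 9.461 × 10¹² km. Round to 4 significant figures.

35.75 ly

θ = 0.09122″ = 0.09122/206265 = 4.4225 × 10^-7 rad.
d = B/θ = (1.496 × 10^8) / (4.4225 × 10^-7) = 3.3827 × 10^14 km = (3.3827 × 10^14) / (9.461 × 10^12) ly = 35.754 ly.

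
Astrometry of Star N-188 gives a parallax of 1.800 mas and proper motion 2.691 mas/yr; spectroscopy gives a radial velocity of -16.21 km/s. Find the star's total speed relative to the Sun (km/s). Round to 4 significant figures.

d = 1/p = 1/0.001800″ = 555.56 pc.
μ = 2.691 mas/yr = 0.002691 ″/yr.
v_t = 4.740 μ d = 4.740 × 0.002691 × 555.56 = 7.0864 km/s.
v = √(v_r² + v_t²) = √((-16.21)² + 7.0864²) = √312.981 = 17.691 km/s.

17.69 km/s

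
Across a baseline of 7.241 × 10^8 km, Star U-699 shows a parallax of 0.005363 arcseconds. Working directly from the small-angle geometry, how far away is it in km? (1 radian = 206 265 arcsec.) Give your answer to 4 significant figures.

θ = 0.005363″ = 0.005363/206265 = 2.6001 × 10^-8 rad.
d = B/θ = (7.241 × 10^8) / (2.6001 × 10^-8) = 2.7849 × 10^16 km.

2.785 × 10^16 km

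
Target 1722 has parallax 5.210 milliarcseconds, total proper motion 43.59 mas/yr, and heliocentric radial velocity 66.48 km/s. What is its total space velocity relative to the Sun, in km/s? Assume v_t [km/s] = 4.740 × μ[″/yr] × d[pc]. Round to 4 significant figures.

77.41 km/s

d = 1/p = 1/0.005210″ = 191.94 pc.
μ = 43.59 mas/yr = 0.04359 ″/yr.
v_t = 4.740 μ d = 4.740 × 0.04359 × 191.94 = 39.658 km/s.
v = √(v_r² + v_t²) = √(66.48² + 39.658²) = √5992.35 = 77.41 km/s.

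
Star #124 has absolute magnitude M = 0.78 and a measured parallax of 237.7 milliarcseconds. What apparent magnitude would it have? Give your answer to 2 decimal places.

d = 1/p = 1/0.2377″ = 4.207 pc.
m − M = 5 log₁₀ d − 5 = 5 log₁₀(4.207) − 5 = 3.1199 − 5 = -1.8801.
m = M + (m − M) = 0.78 + (-1.8801) = -1.10.

m = -1.10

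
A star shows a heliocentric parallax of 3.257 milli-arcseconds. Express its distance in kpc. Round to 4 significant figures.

p = 3.257 milli-arcseconds = 0.003257 arcsec.
d = 1/p = 1/0.003257 = 307.03 pc.
= 0.30703 kpc.

0.3070 kpc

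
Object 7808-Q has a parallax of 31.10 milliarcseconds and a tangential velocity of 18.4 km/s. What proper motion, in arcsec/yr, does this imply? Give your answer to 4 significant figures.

d = 1/p = 1/0.03110″ = 32.154 pc.
μ = v_t / (4.74 d) = 18.4 / (4.74 × 32.154) = 18.4 / 152.41 = 0.12073 ″/yr.

0.1207 arcsec/yr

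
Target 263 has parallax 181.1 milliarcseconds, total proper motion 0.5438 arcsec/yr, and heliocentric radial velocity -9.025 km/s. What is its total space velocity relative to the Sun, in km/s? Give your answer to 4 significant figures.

d = 1/p = 1/0.1811″ = 5.5218 pc.
v_t = 4.740 μ d = 4.740 × 0.5438 × 5.5218 = 14.233 km/s.
v = √(v_r² + v_t²) = √((-9.025)² + 14.233²) = √284.029 = 16.853 km/s.

16.85 km/s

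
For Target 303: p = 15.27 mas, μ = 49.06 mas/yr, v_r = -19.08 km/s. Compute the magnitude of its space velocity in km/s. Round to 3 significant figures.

24.4 km/s

d = 1/p = 1/0.01527″ = 65.488 pc.
μ = 49.06 mas/yr = 0.04906 ″/yr.
v_t = 4.740 μ d = 4.740 × 0.04906 × 65.488 = 15.229 km/s.
v = √(v_r² + v_t²) = √((-19.08)² + 15.229²) = √595.969 = 24.412 km/s.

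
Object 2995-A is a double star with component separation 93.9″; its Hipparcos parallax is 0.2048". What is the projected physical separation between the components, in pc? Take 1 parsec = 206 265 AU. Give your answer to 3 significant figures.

d = 1/p = 1/0.2048″ = 4.8828 pc.
At distance d (pc), an angle of θ arcsec spans θ·d AU: s = 93.9 × 4.8828 = 458.49 AU.
= 458.49 / 206265 = 0.0022228 pc.

0.00222 pc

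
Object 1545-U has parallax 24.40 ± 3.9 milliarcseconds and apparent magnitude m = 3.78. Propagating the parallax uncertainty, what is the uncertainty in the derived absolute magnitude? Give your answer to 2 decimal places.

M = m − 5 log₁₀ d + 5 = m + 5 log₁₀ p + 5, so ∂M/∂p = 5/(p ln 10).
σ_M = (5/ln 10) · (σ_p/p) = 2.1715 × 3.9/24.40 = 2.1715 × 0.15984 = 0.34709.

σ_M = 0.35 mag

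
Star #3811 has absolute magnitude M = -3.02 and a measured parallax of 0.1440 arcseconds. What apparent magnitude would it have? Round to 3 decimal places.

m = -3.812

d = 1/p = 1/0.1440″ = 6.9444 pc.
m − M = 5 log₁₀ d − 5 = 5 log₁₀(6.9444) − 5 = 4.2082 − 5 = -0.7918.
m = M + (m − M) = -3.02 + (-0.7918) = -3.812.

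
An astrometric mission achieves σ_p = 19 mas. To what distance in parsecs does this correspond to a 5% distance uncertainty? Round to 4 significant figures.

2.632 pc

σ_d/d = σ_p/p, so the condition is σ_p/p ≤ 0.05, i.e. p ≥ σ_p/0.05.
p_min = 19/0.05 = 380 mas = 0.38 arcsec.
d_max = 1/p_min = 1/0.38 = 2.6316 pc.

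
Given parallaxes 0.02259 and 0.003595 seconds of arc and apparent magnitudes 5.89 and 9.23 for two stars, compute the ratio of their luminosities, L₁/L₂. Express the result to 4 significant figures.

L₁/L₂ = 0.5490

d₁ = 1/p₁ = 1/0.02259″ = 44.267 pc; d₂ = 1/p₂ = 1/0.003595″ = 278.16 pc.
M₁ = m₁ − 5 log₁₀ d₁ + 5 = 5.89 − 8.2304 + 5 = 2.6596.
M₂ = 9.23 − 12.2215 + 5 = 2.0085.
L₁/L₂ = 10^(0.4(M₂ − M₁)) = 10^(0.4 × (-0.6511)) = 10^(-0.26044) = 0.54898.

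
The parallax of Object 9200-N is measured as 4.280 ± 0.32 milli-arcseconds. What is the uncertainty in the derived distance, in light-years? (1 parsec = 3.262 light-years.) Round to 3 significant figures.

d = 1/p, so σ_d = σ_p / p².
σ_d = 0.000320 / (0.004280)² = 0.000320 / 0.000018318 = 17.469 pc = 17.469 × 3.262 ly = 56.984 ly.

57.0 ly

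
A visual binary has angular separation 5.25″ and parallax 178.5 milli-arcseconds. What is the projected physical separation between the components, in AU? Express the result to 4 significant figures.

d = 1/p = 1/0.1785″ = 5.6022 pc.
At distance d (pc), an angle of θ arcsec spans θ·d AU: s = 5.25 × 5.6022 = 29.412 AU.

29.41 AU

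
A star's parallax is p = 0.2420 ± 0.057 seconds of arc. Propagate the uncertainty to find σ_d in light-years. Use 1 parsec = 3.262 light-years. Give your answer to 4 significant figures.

d = 1/p, so σ_d = σ_p / p².
σ_d = 0.0570 / (0.2420)² = 0.0570 / 0.058564 = 0.97329 pc = 0.97329 × 3.262 ly = 3.1749 ly.

3.175 ly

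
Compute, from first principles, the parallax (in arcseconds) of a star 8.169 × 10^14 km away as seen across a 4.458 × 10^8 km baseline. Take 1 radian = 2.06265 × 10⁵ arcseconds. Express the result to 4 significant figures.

0.1126 arcsec

θ ≈ B/d = (4.458 × 10^8) / (8.169 × 10^14) = 5.4572 × 10^-7 rad.
In arcseconds: 5.4572 × 10^-7 × 206265 = 0.11256″.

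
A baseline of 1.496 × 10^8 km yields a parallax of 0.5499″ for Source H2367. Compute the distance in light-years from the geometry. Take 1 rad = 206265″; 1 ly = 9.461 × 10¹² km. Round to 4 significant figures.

5.931 ly

θ = 0.5499″ = 0.5499/206265 = 2.6660 × 10^-6 rad.
d = B/θ = (1.496 × 10^8) / (2.6660 × 10^-6) = 5.6114 × 10^13 km = (5.6114 × 10^13) / (9.461 × 10^12) ly = 5.9311 ly.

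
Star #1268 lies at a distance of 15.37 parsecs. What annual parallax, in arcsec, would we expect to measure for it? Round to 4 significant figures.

0.06506 arcsec

p = 1/d = 1/15.37 = 0.065062 arcsec.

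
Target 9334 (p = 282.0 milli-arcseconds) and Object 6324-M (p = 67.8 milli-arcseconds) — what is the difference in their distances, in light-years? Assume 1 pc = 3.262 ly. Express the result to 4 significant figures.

d_A = 1/0.2820″ = 3.5461 pc; d_B = 1/0.06780″ = 14.749 pc.
|d_B − d_A| = |14.749 − 3.5461| = 11.203 pc = 11.203 × 3.262 ly = 36.544 ly.

36.54 ly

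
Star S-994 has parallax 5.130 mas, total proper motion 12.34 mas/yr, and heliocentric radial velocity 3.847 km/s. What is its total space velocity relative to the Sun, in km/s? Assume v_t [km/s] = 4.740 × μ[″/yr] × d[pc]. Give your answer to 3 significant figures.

d = 1/p = 1/0.005130″ = 194.93 pc.
μ = 12.34 mas/yr = 0.01234 ″/yr.
v_t = 4.740 μ d = 4.740 × 0.01234 × 194.93 = 11.402 km/s.
v = √(v_r² + v_t²) = √(3.847² + 11.402²) = √144.805 = 12.033 km/s.

12.0 km/s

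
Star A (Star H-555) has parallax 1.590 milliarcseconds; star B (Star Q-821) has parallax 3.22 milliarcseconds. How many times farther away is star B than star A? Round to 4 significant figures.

Since d = 1/p, d_B/d_A = p_A/p_B.
= 1.590 / 3.22 = 0.49379.

0.4938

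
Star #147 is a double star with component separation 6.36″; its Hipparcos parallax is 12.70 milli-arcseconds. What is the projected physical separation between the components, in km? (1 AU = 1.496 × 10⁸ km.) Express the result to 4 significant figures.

7.492 × 10^10 km

d = 1/p = 1/0.01270″ = 78.74 pc.
At distance d (pc), an angle of θ arcsec spans θ·d AU: s = 6.36 × 78.74 = 500.79 AU.
= 500.79 × 1.496 × 10⁸ km = 7.4918 × 10^10 km.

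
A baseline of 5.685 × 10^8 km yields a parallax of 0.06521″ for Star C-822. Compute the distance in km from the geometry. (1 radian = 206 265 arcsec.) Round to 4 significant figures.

θ = 0.06521″ = 0.06521/206265 = 3.1615 × 10^-7 rad.
d = B/θ = (5.685 × 10^8) / (3.1615 × 10^-7) = 1.7982 × 10^15 km.

1.798 × 10^15 km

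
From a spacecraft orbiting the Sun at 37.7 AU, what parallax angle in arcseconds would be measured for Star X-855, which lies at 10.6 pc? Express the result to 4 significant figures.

3.557 arcsec

p (arcsec) = B (AU) / d (pc).
p = 37.7 / 10.6 = 3.5566 arcsec.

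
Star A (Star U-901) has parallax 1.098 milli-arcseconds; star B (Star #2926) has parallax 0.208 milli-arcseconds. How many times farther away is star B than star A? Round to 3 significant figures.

5.28

Since d = 1/p, d_B/d_A = p_A/p_B.
= 1.098 / 0.208 = 5.2788.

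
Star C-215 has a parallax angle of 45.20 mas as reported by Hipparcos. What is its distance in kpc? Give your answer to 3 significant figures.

0.0221 kpc

p = 45.20 mas = 0.04520 arcsec.
d = 1/p = 1/0.04520 = 22.124 pc.
= 0.022124 kpc.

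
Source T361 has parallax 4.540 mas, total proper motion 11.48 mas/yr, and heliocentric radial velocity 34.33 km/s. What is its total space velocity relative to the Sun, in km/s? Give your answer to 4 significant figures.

36.36 km/s

d = 1/p = 1/0.004540″ = 220.26 pc.
μ = 11.48 mas/yr = 0.01148 ″/yr.
v_t = 4.740 μ d = 4.740 × 0.01148 × 220.26 = 11.985 km/s.
v = √(v_r² + v_t²) = √(34.33² + 11.985²) = √1322.19 = 36.362 km/s.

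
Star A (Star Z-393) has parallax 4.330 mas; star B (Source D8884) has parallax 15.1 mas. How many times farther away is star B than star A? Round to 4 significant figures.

Since d = 1/p, d_B/d_A = p_A/p_B.
= 4.330 / 15.1 = 0.28675.

0.2868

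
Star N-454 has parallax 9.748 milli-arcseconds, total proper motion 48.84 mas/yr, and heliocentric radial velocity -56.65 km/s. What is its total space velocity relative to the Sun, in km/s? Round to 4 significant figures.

d = 1/p = 1/0.009748″ = 102.59 pc.
μ = 48.84 mas/yr = 0.04884 ″/yr.
v_t = 4.740 μ d = 4.740 × 0.04884 × 102.59 = 23.75 km/s.
v = √(v_r² + v_t²) = √((-56.65)² + 23.75²) = √3773.29 = 61.427 km/s.

61.43 km/s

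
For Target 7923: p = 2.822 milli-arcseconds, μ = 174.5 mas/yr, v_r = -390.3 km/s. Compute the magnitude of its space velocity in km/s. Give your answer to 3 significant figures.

d = 1/p = 1/0.002822″ = 354.36 pc.
μ = 174.5 mas/yr = 0.1745 ″/yr.
v_t = 4.740 μ d = 4.740 × 0.1745 × 354.36 = 293.1 km/s.
v = √(v_r² + v_t²) = √((-390.3)² + 293.1²) = √238242 = 488.1 km/s.

488 km/s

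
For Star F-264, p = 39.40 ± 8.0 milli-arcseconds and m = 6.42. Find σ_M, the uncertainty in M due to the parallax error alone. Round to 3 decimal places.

M = m − 5 log₁₀ d + 5 = m + 5 log₁₀ p + 5, so ∂M/∂p = 5/(p ln 10).
σ_M = (5/ln 10) · (σ_p/p) = 2.1715 × 8.0/39.40 = 2.1715 × 0.20305 = 0.44092.

σ_M = 0.441 mag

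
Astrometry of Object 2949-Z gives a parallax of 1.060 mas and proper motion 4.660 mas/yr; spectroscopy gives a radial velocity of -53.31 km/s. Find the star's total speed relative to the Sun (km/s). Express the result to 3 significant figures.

d = 1/p = 1/0.001060″ = 943.4 pc.
μ = 4.660 mas/yr = 0.004660 ″/yr.
v_t = 4.740 μ d = 4.740 × 0.004660 × 943.4 = 20.838 km/s.
v = √(v_r² + v_t²) = √((-53.31)² + 20.838²) = √3276.18 = 57.238 km/s.

57.2 km/s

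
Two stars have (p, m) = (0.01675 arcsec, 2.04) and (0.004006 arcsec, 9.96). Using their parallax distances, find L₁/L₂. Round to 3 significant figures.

L₁/L₂ = 84.2

d₁ = 1/p₁ = 1/0.01675″ = 59.701 pc; d₂ = 1/p₂ = 1/0.004006″ = 249.63 pc.
M₁ = m₁ − 5 log₁₀ d₁ + 5 = 2.04 − 8.8799 + 5 = -1.8399.
M₂ = 9.96 − 11.9865 + 5 = 2.9735.
L₁/L₂ = 10^(0.4(M₂ − M₁)) = 10^(0.4 × 4.8134) = 10^1.92536 = 84.209.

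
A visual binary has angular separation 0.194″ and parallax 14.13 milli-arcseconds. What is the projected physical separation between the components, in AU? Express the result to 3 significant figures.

13.7 AU

d = 1/p = 1/0.01413″ = 70.771 pc.
At distance d (pc), an angle of θ arcsec spans θ·d AU: s = 0.194 × 70.771 = 13.73 AU.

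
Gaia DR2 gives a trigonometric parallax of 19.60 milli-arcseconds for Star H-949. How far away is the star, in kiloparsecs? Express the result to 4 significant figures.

p = 19.60 milli-arcseconds = 0.01960 arcsec.
d = 1/p = 1/0.01960 = 51.02 pc.
= 0.05102 kpc.

0.05102 kpc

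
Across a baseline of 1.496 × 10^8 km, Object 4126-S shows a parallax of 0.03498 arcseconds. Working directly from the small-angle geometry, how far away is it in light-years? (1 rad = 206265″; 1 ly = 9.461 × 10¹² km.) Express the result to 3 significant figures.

θ = 0.03498″ = 0.03498/206265 = 1.6959 × 10^-7 rad.
d = B/θ = (1.496 × 10^8) / (1.6959 × 10^-7) = 8.8213 × 10^14 km = (8.8213 × 10^14) / (9.461 × 10^12) ly = 93.239 ly.

93.2 ly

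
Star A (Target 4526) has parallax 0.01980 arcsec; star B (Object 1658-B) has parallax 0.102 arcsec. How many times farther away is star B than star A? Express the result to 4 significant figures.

Since d = 1/p, d_B/d_A = p_A/p_B.
= 0.01980 / 0.102 = 0.19412.

0.1941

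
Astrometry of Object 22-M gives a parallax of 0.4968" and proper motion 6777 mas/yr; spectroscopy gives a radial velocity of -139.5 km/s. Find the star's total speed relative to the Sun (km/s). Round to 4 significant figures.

d = 1/p = 1/0.4968″ = 2.0129 pc.
μ = 6777 mas/yr = 6.777 ″/yr.
v_t = 4.740 μ d = 4.740 × 6.777 × 2.0129 = 64.66 km/s.
v = √(v_r² + v_t²) = √((-139.5)² + 64.66²) = √23641.2 = 153.76 km/s.

153.8 km/s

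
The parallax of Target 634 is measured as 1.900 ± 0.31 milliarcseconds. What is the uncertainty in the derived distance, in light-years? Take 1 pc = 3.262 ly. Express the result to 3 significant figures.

d = 1/p, so σ_d = σ_p / p².
σ_d = 0.000310 / (0.001900)² = 0.000310 / 0.00000361 = 85.873 pc = 85.873 × 3.262 ly = 280.12 ly.

280 ly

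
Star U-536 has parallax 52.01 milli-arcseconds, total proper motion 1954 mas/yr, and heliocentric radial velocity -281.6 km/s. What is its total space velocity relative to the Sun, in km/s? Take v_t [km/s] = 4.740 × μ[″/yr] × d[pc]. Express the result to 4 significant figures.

333.2 km/s

d = 1/p = 1/0.05201″ = 19.227 pc.
μ = 1954 mas/yr = 1.954 ″/yr.
v_t = 4.740 μ d = 4.740 × 1.954 × 19.227 = 178.08 km/s.
v = √(v_r² + v_t²) = √((-281.6)² + 178.08²) = √111011 = 333.18 km/s.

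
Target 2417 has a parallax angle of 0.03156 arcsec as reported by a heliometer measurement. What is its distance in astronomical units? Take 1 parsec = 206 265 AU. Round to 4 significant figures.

6.536 × 10^6 AU

d = 1/p = 1/0.03156 = 31.686 pc.
In AU: 31.686 × 206265 = 6.5357 × 10^6 AU.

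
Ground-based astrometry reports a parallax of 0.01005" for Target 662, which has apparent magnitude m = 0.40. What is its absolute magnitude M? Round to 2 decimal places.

M = -4.59

d = 1/p = 1/0.01005″ = 99.502 pc.
m − M = 5 log₁₀(99.502) − 5 = 9.9892 − 5 = 4.9892.
M = m − (m − M) = 0.40 − 4.9892 = -4.59.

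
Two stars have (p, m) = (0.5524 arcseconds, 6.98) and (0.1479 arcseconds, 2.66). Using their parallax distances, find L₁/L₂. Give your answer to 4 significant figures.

d₁ = 1/p₁ = 1/0.5524″ = 1.8103 pc; d₂ = 1/p₂ = 1/0.1479″ = 6.7613 pc.
M₁ = m₁ − 5 log₁₀ d₁ + 5 = 6.98 − 1.2888 + 5 = 10.6912.
M₂ = 2.66 − 4.1502 + 5 = 3.5098.
L₁/L₂ = 10^(0.4(M₂ − M₁)) = 10^(0.4 × (-7.1814)) = 10^(-2.87256) = 0.001341.

L₁/L₂ = 0.001341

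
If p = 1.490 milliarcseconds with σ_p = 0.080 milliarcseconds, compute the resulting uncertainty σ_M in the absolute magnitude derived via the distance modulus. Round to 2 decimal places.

M = m − 5 log₁₀ d + 5 = m + 5 log₁₀ p + 5, so ∂M/∂p = 5/(p ln 10).
σ_M = (5/ln 10) · (σ_p/p) = 2.1715 × 0.080/1.490 = 2.1715 × 0.053691 = 0.11659.

σ_M = 0.12 mag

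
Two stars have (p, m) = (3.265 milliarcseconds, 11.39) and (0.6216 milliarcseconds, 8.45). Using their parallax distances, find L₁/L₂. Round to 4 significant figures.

d₁ = 1/p₁ = 1/0.003265″ = 306.28 pc; d₂ = 1/p₂ = 1/0.0006216″ = 1608.8 pc.
M₁ = m₁ − 5 log₁₀ d₁ + 5 = 11.39 − 12.4306 + 5 = 3.9594.
M₂ = 8.45 − 16.0325 + 5 = -2.5825.
L₁/L₂ = 10^(0.4(M₂ − M₁)) = 10^(0.4 × (-6.5419)) = 10^(-2.61676) = 0.0024168.

L₁/L₂ = 0.002417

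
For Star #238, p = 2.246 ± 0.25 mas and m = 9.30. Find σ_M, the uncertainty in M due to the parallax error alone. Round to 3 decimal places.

σ_M = 0.242 mag

M = m − 5 log₁₀ d + 5 = m + 5 log₁₀ p + 5, so ∂M/∂p = 5/(p ln 10).
σ_M = (5/ln 10) · (σ_p/p) = 2.1715 × 0.25/2.246 = 2.1715 × 0.11131 = 0.24171.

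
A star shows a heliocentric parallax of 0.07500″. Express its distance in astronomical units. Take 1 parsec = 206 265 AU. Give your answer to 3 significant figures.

d = 1/p = 1/0.07500 = 13.333 pc.
In AU: 13.333 × 206265 = 2.7501 × 10^6 AU.

2.75 × 10^6 AU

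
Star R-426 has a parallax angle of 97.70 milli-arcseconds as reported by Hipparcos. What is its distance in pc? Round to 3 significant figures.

p = 97.70 milli-arcseconds = 0.09770 arcsec.
d = 1/p = 1/0.09770 = 10.235 pc.

10.2 pc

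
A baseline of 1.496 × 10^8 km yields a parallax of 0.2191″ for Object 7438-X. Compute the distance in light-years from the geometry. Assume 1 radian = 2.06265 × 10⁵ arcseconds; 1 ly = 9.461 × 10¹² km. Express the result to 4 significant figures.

θ = 0.2191″ = 0.2191/206265 = 1.0622 × 10^-6 rad.
d = B/θ = (1.496 × 10^8) / (1.0622 × 10^-6) = 1.4084 × 10^14 km = (1.4084 × 10^14) / (9.461 × 10^12) ly = 14.886 ly.

14.89 ly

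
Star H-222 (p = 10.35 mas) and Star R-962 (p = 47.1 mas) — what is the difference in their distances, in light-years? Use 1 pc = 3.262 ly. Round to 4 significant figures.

245.9 ly

d_A = 1/0.01035″ = 96.618 pc; d_B = 1/0.04710″ = 21.231 pc.
|d_B − d_A| = |21.231 − 96.618| = 75.387 pc = 75.387 × 3.262 ly = 245.91 ly.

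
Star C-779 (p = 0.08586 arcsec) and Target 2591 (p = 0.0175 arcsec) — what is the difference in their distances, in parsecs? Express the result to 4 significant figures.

d_A = 1/0.08586″ = 11.647 pc; d_B = 1/0.01750″ = 57.143 pc.
|d_B − d_A| = |57.143 − 11.647| = 45.496 pc.

45.50 pc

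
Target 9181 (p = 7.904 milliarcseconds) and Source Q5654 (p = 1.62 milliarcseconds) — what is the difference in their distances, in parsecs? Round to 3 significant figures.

491 pc

d_A = 1/0.007904″ = 126.52 pc; d_B = 1/0.001620″ = 617.28 pc.
|d_B − d_A| = |617.28 − 126.52| = 490.76 pc.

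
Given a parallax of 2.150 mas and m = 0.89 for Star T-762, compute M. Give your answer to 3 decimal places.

d = 1/p = 1/0.002150″ = 465.12 pc.
m − M = 5 log₁₀(465.12) − 5 = 13.3378 − 5 = 8.3378.
M = m − (m − M) = 0.89 − 8.3378 = -7.448.

M = -7.448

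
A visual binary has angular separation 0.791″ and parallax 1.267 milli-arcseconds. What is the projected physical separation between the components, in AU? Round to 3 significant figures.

d = 1/p = 1/0.001267″ = 789.27 pc.
At distance d (pc), an angle of θ arcsec spans θ·d AU: s = 0.791 × 789.27 = 624.31 AU.

624 AU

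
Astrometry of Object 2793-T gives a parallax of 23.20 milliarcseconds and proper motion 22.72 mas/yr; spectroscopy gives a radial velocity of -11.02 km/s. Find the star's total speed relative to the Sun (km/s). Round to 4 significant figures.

11.96 km/s

d = 1/p = 1/0.02320″ = 43.103 pc.
μ = 22.72 mas/yr = 0.02272 ″/yr.
v_t = 4.740 μ d = 4.740 × 0.02272 × 43.103 = 4.6419 km/s.
v = √(v_r² + v_t²) = √((-11.02)² + 4.6419²) = √142.988 = 11.958 km/s.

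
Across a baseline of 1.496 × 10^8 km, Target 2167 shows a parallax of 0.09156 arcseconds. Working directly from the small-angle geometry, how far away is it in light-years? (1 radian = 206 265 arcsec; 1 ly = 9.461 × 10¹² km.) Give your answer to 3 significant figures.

35.6 ly

θ = 0.09156″ = 0.09156/206265 = 4.4389 × 10^-7 rad.
d = B/θ = (1.496 × 10^8) / (4.4389 × 10^-7) = 3.3702 × 10^14 km = (3.3702 × 10^14) / (9.461 × 10^12) ly = 35.622 ly.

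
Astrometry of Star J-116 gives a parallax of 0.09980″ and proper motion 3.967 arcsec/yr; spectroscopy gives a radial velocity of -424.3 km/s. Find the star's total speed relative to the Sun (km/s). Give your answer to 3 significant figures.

d = 1/p = 1/0.09980″ = 10.02 pc.
v_t = 4.740 μ d = 4.740 × 3.967 × 10.02 = 188.41 km/s.
v = √(v_r² + v_t²) = √((-424.3)² + 188.41²) = √215529 = 464.25 km/s.

464 km/s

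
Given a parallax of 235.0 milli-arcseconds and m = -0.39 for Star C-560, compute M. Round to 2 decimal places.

M = 1.47

d = 1/p = 1/0.2350″ = 4.2553 pc.
m − M = 5 log₁₀(4.2553) − 5 = 3.1447 − 5 = -1.8553.
M = m − (m − M) = -0.39 − (-1.8553) = 1.47.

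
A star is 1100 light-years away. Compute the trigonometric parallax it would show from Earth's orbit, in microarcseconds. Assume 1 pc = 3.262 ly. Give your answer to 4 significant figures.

d = 1100 ly ÷ 3.262 = 337.22 pc.
p = 1/d = 1/337.22 = 0.0029654 arcsec.
= 0.0029654 × 10⁶ = 2965.4 μas.

2965 μas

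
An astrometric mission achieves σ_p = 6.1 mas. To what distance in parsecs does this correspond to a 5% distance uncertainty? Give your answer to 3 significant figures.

8.20 pc

σ_d/d = σ_p/p, so the condition is σ_p/p ≤ 0.05, i.e. p ≥ σ_p/0.05.
p_min = 6.1/0.05 = 122 mas = 0.122 arcsec.
d_max = 1/p_min = 1/0.122 = 8.1967 pc.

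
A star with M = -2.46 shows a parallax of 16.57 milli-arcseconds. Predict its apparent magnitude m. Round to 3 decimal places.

m = 1.443

d = 1/p = 1/0.01657″ = 60.35 pc.
m − M = 5 log₁₀ d − 5 = 5 log₁₀(60.35) − 5 = 8.9034 − 5 = 3.9034.
m = M + (m − M) = -2.46 + 3.9034 = 1.443.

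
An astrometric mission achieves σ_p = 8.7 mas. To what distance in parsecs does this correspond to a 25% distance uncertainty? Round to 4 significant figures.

28.74 pc

σ_d/d = σ_p/p, so the condition is σ_p/p ≤ 0.25, i.e. p ≥ σ_p/0.25.
p_min = 8.7/0.25 = 34.8 mas = 0.0348 arcsec.
d_max = 1/p_min = 1/0.0348 = 28.736 pc.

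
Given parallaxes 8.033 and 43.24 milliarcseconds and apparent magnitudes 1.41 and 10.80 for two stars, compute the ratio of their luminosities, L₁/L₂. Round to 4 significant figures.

d₁ = 1/p₁ = 1/0.008033″ = 124.49 pc; d₂ = 1/p₂ = 1/0.04324″ = 23.127 pc.
M₁ = m₁ − 5 log₁₀ d₁ + 5 = 1.41 − 10.4757 + 5 = -4.0657.
M₂ = 10.80 − 6.8206 + 5 = 8.9794.
L₁/L₂ = 10^(0.4(M₂ − M₁)) = 10^(0.4 × 13.0451) = 10^5.21804 = 1.6521 × 10^5.

L₁/L₂ = 165200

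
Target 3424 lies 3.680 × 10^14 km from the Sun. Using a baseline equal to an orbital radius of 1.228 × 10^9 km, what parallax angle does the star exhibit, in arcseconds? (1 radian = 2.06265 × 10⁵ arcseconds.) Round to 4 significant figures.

0.6883 arcsec

θ ≈ B/d = (1.228 × 10^9) / (3.680 × 10^14) = 3.3370 × 10^-6 rad.
In arcseconds: 3.3370 × 10^-6 × 206265 = 0.68831″.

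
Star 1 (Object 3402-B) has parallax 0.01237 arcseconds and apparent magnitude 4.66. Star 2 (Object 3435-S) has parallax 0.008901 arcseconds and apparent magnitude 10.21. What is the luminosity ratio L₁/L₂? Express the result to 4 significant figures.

L₁/L₂ = 85.93

d₁ = 1/p₁ = 1/0.01237″ = 80.841 pc; d₂ = 1/p₂ = 1/0.008901″ = 112.35 pc.
M₁ = m₁ − 5 log₁₀ d₁ + 5 = 4.66 − 9.5382 + 5 = 0.1218.
M₂ = 10.21 − 10.2529 + 5 = 4.9571.
L₁/L₂ = 10^(0.4(M₂ − M₁)) = 10^(0.4 × 4.8353) = 10^1.93412 = 85.925.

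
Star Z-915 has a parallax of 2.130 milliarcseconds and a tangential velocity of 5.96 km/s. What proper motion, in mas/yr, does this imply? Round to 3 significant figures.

2.68 mas/yr

d = 1/p = 1/0.002130″ = 469.48 pc.
μ = v_t / (4.74 d) = 5.96 / (4.74 × 469.48) = 5.96 / 2225.3 = 0.0026783 ″/yr = 2.6783 mas/yr.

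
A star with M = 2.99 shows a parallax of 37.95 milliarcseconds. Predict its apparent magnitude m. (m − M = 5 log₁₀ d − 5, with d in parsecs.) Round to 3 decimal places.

d = 1/p = 1/0.03795″ = 26.35 pc.
m − M = 5 log₁₀ d − 5 = 5 log₁₀(26.35) − 5 = 7.1039 − 5 = 2.1039.
m = M + (m − M) = 2.99 + 2.1039 = 5.094.

m = 5.094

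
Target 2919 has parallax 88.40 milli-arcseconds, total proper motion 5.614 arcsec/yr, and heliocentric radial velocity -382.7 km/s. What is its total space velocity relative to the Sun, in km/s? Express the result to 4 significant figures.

486.9 km/s

d = 1/p = 1/0.08840″ = 11.312 pc.
v_t = 4.740 μ d = 4.740 × 5.614 × 11.312 = 301.02 km/s.
v = √(v_r² + v_t²) = √((-382.7)² + 301.02²) = √237072 = 486.9 km/s.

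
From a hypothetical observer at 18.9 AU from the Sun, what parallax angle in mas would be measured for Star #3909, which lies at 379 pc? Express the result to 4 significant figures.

p (arcsec) = B (AU) / d (pc).
p = 18.9 / 379 = 0.049868 arcsec = 49.868 mas.

49.87 mas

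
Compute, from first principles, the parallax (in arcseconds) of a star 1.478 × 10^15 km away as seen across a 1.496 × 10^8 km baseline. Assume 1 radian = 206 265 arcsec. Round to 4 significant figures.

0.02088 arcsec

θ ≈ B/d = (1.496 × 10^8) / (1.478 × 10^15) = 1.0122 × 10^-7 rad.
In arcseconds: 1.0122 × 10^-7 × 206265 = 0.020878″.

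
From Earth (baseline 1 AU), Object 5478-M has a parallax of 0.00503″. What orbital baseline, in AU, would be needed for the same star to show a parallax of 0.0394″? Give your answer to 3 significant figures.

7.83 AU

Parallax scales linearly with baseline: p ∝ B, so B = p_target / p_Earth × 1 AU.
B = 0.0394 / 0.00503 = 7.833 AU.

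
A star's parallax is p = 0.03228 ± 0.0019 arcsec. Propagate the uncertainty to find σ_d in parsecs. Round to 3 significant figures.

1.82 pc

d = 1/p, so σ_d = σ_p / p².
σ_d = 0.00190 / (0.03228)² = 0.00190 / 0.001042 = 1.8234 pc.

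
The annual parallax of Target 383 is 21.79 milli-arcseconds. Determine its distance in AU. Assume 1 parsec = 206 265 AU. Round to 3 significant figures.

p = 21.79 milli-arcseconds = 0.02179 arcsec.
d = 1/p = 1/0.02179 = 45.893 pc.
In AU: 45.893 × 206265 = 9.4661 × 10^6 AU.

9.47 × 10^6 AU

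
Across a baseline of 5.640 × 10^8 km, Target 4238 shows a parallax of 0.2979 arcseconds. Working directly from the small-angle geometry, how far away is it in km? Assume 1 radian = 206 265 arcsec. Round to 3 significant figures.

θ = 0.2979″ = 0.2979/206265 = 1.4443 × 10^-6 rad.
d = B/θ = (5.640 × 10^8) / (1.4443 × 10^-6) = 3.9050 × 10^14 km.

3.91 × 10^14 km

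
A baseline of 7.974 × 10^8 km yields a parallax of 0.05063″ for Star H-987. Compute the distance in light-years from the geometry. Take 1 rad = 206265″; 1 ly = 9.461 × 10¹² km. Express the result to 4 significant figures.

θ = 0.05063″ = 0.05063/206265 = 2.4546 × 10^-7 rad.
d = B/θ = (7.974 × 10^8) / (2.4546 × 10^-7) = 3.2486 × 10^15 km = (3.2486 × 10^15) / (9.461 × 10^12) ly = 343.37 ly.

343.4 ly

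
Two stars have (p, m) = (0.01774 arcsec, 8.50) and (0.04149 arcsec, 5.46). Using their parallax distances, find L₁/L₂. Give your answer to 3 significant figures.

L₁/L₂ = 0.333

d₁ = 1/p₁ = 1/0.01774″ = 56.37 pc; d₂ = 1/p₂ = 1/0.04149″ = 24.102 pc.
M₁ = m₁ − 5 log₁₀ d₁ + 5 = 8.50 − 8.7552 + 5 = 4.7448.
M₂ = 5.46 − 6.9103 + 5 = 3.5497.
L₁/L₂ = 10^(0.4(M₂ − M₁)) = 10^(0.4 × (-1.1951)) = 10^(-0.47804) = 0.33263.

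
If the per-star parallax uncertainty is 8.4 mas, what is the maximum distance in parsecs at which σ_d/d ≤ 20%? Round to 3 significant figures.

σ_d/d = σ_p/p, so the condition is σ_p/p ≤ 0.20, i.e. p ≥ σ_p/0.20.
p_min = 8.4/0.20 = 42 mas = 0.042 arcsec.
d_max = 1/p_min = 1/0.042 = 23.81 pc.

23.8 pc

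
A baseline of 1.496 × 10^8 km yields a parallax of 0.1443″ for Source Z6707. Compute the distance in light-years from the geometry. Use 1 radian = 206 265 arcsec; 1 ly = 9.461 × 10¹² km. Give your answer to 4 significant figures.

θ = 0.1443″ = 0.1443/206265 = 6.9959 × 10^-7 rad.
d = B/θ = (1.496 × 10^8) / (6.9959 × 10^-7) = 2.1384 × 10^14 km = (2.1384 × 10^14) / (9.461 × 10^12) ly = 22.602 ly.

22.60 ly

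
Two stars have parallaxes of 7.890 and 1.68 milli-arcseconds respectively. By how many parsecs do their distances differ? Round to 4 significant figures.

468.5 pc

d_A = 1/0.007890″ = 126.74 pc; d_B = 1/0.001680″ = 595.24 pc.
|d_B − d_A| = |595.24 − 126.74| = 468.5 pc.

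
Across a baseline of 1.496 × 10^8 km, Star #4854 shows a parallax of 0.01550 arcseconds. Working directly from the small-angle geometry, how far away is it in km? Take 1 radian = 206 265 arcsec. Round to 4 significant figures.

1.991 × 10^15 km

θ = 0.01550″ = 0.01550/206265 = 7.5146 × 10^-8 rad.
d = B/θ = (1.496 × 10^8) / (7.5146 × 10^-8) = 1.9908 × 10^15 km.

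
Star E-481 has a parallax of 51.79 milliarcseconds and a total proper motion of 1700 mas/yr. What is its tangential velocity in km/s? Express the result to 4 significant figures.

d = 1/p = 1/0.05179″ = 19.309 pc.
μ = 1700 mas/yr = 1.70 ″/yr.
v_t = 4.74 × μ × d = 4.74 × 1.70 × 19.309 = 155.59 km/s.

155.6 km/s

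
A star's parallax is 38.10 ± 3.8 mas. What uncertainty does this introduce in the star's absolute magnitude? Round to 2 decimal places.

M = m − 5 log₁₀ d + 5 = m + 5 log₁₀ p + 5, so ∂M/∂p = 5/(p ln 10).
σ_M = (5/ln 10) · (σ_p/p) = 2.1715 × 3.8/38.10 = 2.1715 × 0.099738 = 0.21658.

σ_M = 0.22 mag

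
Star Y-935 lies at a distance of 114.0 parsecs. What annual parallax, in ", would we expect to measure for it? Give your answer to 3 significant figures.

p = 1/d = 1/114 = 0.0087719 arcsec.

0.00877 "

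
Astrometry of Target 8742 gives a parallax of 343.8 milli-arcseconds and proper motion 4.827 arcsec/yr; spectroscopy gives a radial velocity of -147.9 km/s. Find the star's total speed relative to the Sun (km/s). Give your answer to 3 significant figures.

d = 1/p = 1/0.3438″ = 2.9087 pc.
v_t = 4.740 μ d = 4.740 × 4.827 × 2.9087 = 66.551 km/s.
v = √(v_r² + v_t²) = √((-147.9)² + 66.551²) = √26303.4 = 162.18 km/s.

162 km/s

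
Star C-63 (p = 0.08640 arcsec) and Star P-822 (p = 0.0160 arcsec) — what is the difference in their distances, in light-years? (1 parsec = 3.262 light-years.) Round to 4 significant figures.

d_A = 1/0.08640″ = 11.574 pc; d_B = 1/0.01600″ = 62.5 pc.
|d_B − d_A| = |62.5 − 11.574| = 50.926 pc = 50.926 × 3.262 ly = 166.12 ly.

166.1 ly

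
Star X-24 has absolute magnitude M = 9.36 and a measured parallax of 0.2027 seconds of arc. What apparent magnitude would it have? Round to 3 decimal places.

d = 1/p = 1/0.2027″ = 4.9334 pc.
m − M = 5 log₁₀ d − 5 = 5 log₁₀(4.9334) − 5 = 3.4657 − 5 = -1.5343.
m = M + (m − M) = 9.36 + (-1.5343) = 7.826.

m = 7.826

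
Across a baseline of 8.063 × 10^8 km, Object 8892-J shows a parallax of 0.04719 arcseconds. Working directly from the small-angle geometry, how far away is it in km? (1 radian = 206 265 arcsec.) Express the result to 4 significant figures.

3.524 × 10^15 km

θ = 0.04719″ = 0.04719/206265 = 2.2878 × 10^-7 rad.
d = B/θ = (8.063 × 10^8) / (2.2878 × 10^-7) = 3.5243 × 10^15 km.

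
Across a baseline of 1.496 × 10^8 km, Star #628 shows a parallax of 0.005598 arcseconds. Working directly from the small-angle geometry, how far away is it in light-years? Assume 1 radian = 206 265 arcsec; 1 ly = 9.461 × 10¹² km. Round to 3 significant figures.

583 ly

θ = 0.005598″ = 0.005598/206265 = 2.7140 × 10^-8 rad.
d = B/θ = (1.496 × 10^8) / (2.7140 × 10^-8) = 5.5122 × 10^15 km = (5.5122 × 10^15) / (9.461 × 10^12) ly = 582.62 ly.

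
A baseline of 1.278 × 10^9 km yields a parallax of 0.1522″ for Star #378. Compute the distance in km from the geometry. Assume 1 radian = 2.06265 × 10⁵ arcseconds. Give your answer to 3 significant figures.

θ = 0.1522″ = 0.1522/206265 = 7.3789 × 10^-7 rad.
d = B/θ = (1.278 × 10^9) / (7.3789 × 10^-7) = 1.7320 × 10^15 km.

1.73 × 10^15 km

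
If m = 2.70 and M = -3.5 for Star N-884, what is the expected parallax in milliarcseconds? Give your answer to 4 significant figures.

5.754 mas

m − M = 2.70 − (-3.5) = 6.20.
d = 10^((m−M)/5 + 1) = 10^2.240 = 173.78 pc.
p = 1/d = 1/173.78 = 0.0057544 arcsec = 5.7544 mas.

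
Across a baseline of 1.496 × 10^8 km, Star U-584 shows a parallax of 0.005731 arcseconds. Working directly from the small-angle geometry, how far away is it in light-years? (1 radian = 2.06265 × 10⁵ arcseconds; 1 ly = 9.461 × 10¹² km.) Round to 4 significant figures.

569.1 ly

θ = 0.005731″ = 0.005731/206265 = 2.7785 × 10^-8 rad.
d = B/θ = (1.496 × 10^8) / (2.7785 × 10^-8) = 5.3842 × 10^15 km = (5.3842 × 10^15) / (9.461 × 10^12) ly = 569.09 ly.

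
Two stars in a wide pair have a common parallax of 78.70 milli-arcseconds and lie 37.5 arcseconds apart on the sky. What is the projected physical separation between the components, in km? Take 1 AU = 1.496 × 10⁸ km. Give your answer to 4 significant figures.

d = 1/p = 1/0.07870″ = 12.706 pc.
At distance d (pc), an angle of θ arcsec spans θ·d AU: s = 37.5 × 12.706 = 476.48 AU.
= 476.48 × 1.496 × 10⁸ km = 7.1281 × 10^10 km.

7.128 × 10^10 km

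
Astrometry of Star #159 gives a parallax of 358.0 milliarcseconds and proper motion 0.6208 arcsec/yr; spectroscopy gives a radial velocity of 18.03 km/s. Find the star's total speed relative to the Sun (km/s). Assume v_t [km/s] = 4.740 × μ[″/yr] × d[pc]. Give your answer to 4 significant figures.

19.82 km/s

d = 1/p = 1/0.3580″ = 2.7933 pc.
v_t = 4.740 μ d = 4.740 × 0.6208 × 2.7933 = 8.2195 km/s.
v = √(v_r² + v_t²) = √(18.03² + 8.2195²) = √392.641 = 19.815 km/s.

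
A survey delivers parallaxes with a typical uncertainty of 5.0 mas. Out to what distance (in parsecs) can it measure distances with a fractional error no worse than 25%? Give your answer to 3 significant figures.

50.0 pc

σ_d/d = σ_p/p, so the condition is σ_p/p ≤ 0.25, i.e. p ≥ σ_p/0.25.
p_min = 5.0/0.25 = 20 mas = 0.02 arcsec.
d_max = 1/p_min = 1/0.02 = 50 pc.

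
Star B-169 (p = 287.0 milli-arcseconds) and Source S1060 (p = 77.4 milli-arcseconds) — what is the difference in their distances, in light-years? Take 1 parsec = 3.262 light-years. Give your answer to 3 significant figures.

d_A = 1/0.2870″ = 3.4843 pc; d_B = 1/0.07740″ = 12.92 pc.
|d_B − d_A| = |12.92 − 3.4843| = 9.4357 pc = 9.4357 × 3.262 ly = 30.779 ly.

30.8 ly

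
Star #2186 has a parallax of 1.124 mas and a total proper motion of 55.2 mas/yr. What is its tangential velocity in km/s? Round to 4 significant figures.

d = 1/p = 1/0.001124″ = 889.68 pc.
μ = 55.2 mas/yr = 0.0552 ″/yr.
v_t = 4.74 × μ × d = 4.74 × 0.0552 × 889.68 = 232.78 km/s.

232.8 km/s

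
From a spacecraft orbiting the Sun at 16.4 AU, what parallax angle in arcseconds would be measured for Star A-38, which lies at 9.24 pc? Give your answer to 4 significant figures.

1.775 arcsec

p (arcsec) = B (AU) / d (pc).
p = 16.4 / 9.24 = 1.7749 arcsec.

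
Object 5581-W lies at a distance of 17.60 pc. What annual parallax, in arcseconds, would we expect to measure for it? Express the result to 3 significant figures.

p = 1/d = 1/17.6 = 0.056818 arcsec.

0.0568 arcsec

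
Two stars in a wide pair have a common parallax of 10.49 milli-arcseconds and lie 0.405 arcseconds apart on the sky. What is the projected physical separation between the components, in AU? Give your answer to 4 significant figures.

d = 1/p = 1/0.01049″ = 95.329 pc.
At distance d (pc), an angle of θ arcsec spans θ·d AU: s = 0.405 × 95.329 = 38.608 AU.

38.61 AU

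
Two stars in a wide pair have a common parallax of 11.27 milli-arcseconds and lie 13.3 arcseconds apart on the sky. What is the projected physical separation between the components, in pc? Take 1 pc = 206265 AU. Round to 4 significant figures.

0.005721 pc

d = 1/p = 1/0.01127″ = 88.731 pc.
At distance d (pc), an angle of θ arcsec spans θ·d AU: s = 13.3 × 88.731 = 1180.1 AU.
= 1180.1 / 206265 = 0.0057213 pc.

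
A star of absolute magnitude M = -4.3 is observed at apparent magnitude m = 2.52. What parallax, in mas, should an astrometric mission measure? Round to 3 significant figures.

4.33 mas

m − M = 2.52 − (-4.3) = 6.82.
d = 10^((m−M)/5 + 1) = 10^2.364 = 231.21 pc.
p = 1/d = 1/231.21 = 0.0043251 arcsec = 4.3251 mas.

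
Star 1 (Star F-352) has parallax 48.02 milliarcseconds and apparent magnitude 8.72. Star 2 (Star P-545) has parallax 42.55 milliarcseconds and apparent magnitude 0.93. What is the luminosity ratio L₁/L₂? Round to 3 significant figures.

L₁/L₂ = 0.000601

d₁ = 1/p₁ = 1/0.04802″ = 20.825 pc; d₂ = 1/p₂ = 1/0.04255″ = 23.502 pc.
M₁ = m₁ − 5 log₁₀ d₁ + 5 = 8.72 − 6.5929 + 5 = 7.1271.
M₂ = 0.93 − 6.8555 + 5 = -0.9255.
L₁/L₂ = 10^(0.4(M₂ − M₁)) = 10^(0.4 × (-8.0526)) = 10^(-3.22104) = 0.00060112.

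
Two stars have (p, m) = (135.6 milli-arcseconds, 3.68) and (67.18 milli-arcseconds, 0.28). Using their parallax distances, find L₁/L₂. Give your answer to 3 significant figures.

d₁ = 1/p₁ = 1/0.1356″ = 7.3746 pc; d₂ = 1/p₂ = 1/0.06718″ = 14.885 pc.
M₁ = m₁ − 5 log₁₀ d₁ + 5 = 3.68 − 4.3387 + 5 = 4.3413.
M₂ = 0.28 − 5.8637 + 5 = -0.5837.
L₁/L₂ = 10^(0.4(M₂ − M₁)) = 10^(0.4 × (-4.9250)) = 10^(-1.97000) = 0.010715.

L₁/L₂ = 0.0107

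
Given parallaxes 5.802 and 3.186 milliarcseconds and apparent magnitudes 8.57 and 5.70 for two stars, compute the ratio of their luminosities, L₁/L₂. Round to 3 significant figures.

L₁/L₂ = 0.0214

d₁ = 1/p₁ = 1/0.005802″ = 172.35 pc; d₂ = 1/p₂ = 1/0.003186″ = 313.87 pc.
M₁ = m₁ − 5 log₁₀ d₁ + 5 = 8.57 − 11.1821 + 5 = 2.3879.
M₂ = 5.70 − 12.4837 + 5 = -1.7837.
L₁/L₂ = 10^(0.4(M₂ − M₁)) = 10^(0.4 × (-4.1716)) = 10^(-1.66864) = 0.021447.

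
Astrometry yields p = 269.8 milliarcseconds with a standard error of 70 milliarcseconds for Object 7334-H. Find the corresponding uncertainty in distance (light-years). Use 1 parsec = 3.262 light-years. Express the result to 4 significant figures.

3.137 ly

d = 1/p, so σ_d = σ_p / p².
σ_d = 0.0700 / (0.2698)² = 0.0700 / 0.072792 = 0.96164 pc = 0.96164 × 3.262 ly = 3.1369 ly.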